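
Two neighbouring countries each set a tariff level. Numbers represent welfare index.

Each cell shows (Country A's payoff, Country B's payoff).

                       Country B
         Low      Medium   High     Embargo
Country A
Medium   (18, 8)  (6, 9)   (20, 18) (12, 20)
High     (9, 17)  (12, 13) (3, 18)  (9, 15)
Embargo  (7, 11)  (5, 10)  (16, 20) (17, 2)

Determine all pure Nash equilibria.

none

Mark each player's best response to every combination of opponents' strategies; a profile where every player is best-responding is a pure Nash equilibrium.
Country A against Low: payoffs 18, 9, 7 → best response Medium.
Country A against Medium: payoffs 6, 12, 5 → best response High.
Country A against High: payoffs 20, 3, 16 → best response Medium.
Country A against Embargo: payoffs 12, 9, 17 → best response Embargo.
Country B against Medium: payoffs 8, 9, 18, 20 → best response Embargo.
Country B against High: payoffs 17, 13, 18, 15 → best response High.
Country B against Embargo: payoffs 11, 10, 20, 2 → best response High.
No profile is a mutual best response for all players.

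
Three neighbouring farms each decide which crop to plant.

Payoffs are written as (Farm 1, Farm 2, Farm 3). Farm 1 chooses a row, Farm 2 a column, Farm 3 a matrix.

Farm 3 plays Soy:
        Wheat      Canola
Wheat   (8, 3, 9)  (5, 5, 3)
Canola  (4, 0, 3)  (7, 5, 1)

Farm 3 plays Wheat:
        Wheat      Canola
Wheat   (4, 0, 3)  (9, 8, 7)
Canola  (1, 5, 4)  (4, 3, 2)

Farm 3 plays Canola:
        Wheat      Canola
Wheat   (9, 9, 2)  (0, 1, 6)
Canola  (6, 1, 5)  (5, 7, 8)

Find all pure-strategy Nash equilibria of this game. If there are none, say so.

Check each profile: it is a Nash equilibrium iff no player can strictly gain by switching unilaterally.
(Wheat, Wheat, Soy): Farm 2 can switch to Canola (3 → 5). Not NE.
(Wheat, Wheat, Wheat): Farm 2 can switch to Canola (0 → 8). Not NE.
(Wheat, Wheat, Canola): Farm 3 can switch to Soy (2 → 9). Not NE.
(Wheat, Canola, Soy): Farm 1 can switch to Canola (5 → 7). Not NE.
(Wheat, Canola, Wheat): Farm 1 gets 9, best alternative 4; Farm 2 gets 8, best alternative 0; Farm 3 gets 7, best alternative 6. No profitable deviation — NE.
(Wheat, Canola, Canola): Farm 1 can switch to Canola (0 → 5). Not NE.
(Canola, Wheat, Soy): Farm 1 can switch to Wheat (4 → 8). Not NE.
(Canola, Wheat, Wheat): Farm 1 can switch to Wheat (1 → 4). Not NE.
(Canola, Wheat, Canola): Farm 1 can switch to Wheat (6 → 9). Not NE.
(Canola, Canola, Canola): Farm 1 gets 5, best alternative 0; Farm 2 gets 7, best alternative 1; Farm 3 gets 8, best alternative 2. No profitable deviation — NE.
(The remaining 2 profiles each have a profitable deviation by the same check.)

The pure Nash equilibria are (Wheat, Canola, Wheat) and (Canola, Canola, Canola).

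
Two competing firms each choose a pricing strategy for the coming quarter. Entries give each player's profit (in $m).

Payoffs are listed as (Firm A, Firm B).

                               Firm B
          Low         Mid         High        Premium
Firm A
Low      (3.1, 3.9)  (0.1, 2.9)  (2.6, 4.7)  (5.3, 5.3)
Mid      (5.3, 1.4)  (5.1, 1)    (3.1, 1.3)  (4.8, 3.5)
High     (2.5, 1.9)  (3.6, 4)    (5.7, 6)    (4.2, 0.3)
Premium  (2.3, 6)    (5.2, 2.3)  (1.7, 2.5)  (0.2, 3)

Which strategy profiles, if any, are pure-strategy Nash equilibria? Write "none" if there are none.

The pure Nash equilibria are (Low, Premium) and (High, High).

(Low, Low): Firm A can switch to Mid (3.1 → 5.3). Not NE.
(Low, Mid): Firm A can switch to Mid (0.1 → 5.1). Not NE.
(Low, High): Firm A can switch to Mid (2.6 → 3.1). Not NE.
(Low, Premium): Firm A gets 5.3, best alternative 4.8; Firm B gets 5.3, best alternative 4.7. No profitable deviation — NE.
(Mid, Low): Firm B can switch to Premium (1.4 → 3.5). Not NE.
(Mid, Mid): Firm A can switch to Premium (5.1 → 5.2). Not NE.
(Mid, High): Firm A can switch to High (3.1 → 5.7). Not NE.
(High, High): Firm A gets 5.7, best alternative 3.1; Firm B gets 6, best alternative 4. No profitable deviation — NE.
(The remaining 8 profiles each have a profitable deviation by the same check.)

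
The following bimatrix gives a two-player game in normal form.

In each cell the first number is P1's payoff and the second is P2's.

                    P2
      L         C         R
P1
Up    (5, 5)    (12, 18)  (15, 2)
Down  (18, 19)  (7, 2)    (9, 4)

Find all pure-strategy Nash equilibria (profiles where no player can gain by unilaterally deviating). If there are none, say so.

P1 against L: payoffs 5, 18 → best response Down.
P1 against C: payoffs 12, 7 → best response Up.
P1 against R: payoffs 15, 9 → best response Up.
P2 against Up: payoffs 5, 18, 2 → best response C.
P2 against Down: payoffs 19, 2, 4 → best response L.
Mutual best responses: (Up, C); (Down, L).

Pure-strategy Nash equilibria: (Up, C) and (Down, L)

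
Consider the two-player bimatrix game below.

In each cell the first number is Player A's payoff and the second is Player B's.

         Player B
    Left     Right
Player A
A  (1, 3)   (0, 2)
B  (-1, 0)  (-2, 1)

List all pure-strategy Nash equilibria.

(A, Left): Player A gets 1, best alternative -1; Player B gets 3, best alternative 2. No profitable deviation — NE.
(A, Right): Player B can switch to Left (2 → 3). Not NE.
(B, Left): Player A can switch to A (-1 → 1). Not NE.
(B, Right): Player A can switch to A (-2 → 0). Not NE.

The unique pure-strategy Nash equilibrium is (A, Left).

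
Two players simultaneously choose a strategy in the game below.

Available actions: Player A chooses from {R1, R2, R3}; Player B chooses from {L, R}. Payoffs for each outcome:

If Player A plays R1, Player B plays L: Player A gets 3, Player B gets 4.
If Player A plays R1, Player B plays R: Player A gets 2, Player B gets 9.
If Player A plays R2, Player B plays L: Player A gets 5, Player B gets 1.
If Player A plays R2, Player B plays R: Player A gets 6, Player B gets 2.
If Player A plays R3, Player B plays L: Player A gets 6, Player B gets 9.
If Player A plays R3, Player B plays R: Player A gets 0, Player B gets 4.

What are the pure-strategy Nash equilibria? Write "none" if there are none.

(R1, L): Player A can switch to R2 (3 → 5). Not NE.
(R1, R): Player A can switch to R2 (2 → 6). Not NE.
(R2, L): Player A can switch to R3 (5 → 6). Not NE.
(R2, R): Player A gets 6, best alternative 2; Player B gets 2, best alternative 1. No profitable deviation — NE.
(R3, L): Player A gets 6, best alternative 5; Player B gets 9, best alternative 4. No profitable deviation — NE.
(R3, R): Player A can switch to R1 (0 → 2). Not NE.

The pure Nash equilibria are (R2, R), (R3, L).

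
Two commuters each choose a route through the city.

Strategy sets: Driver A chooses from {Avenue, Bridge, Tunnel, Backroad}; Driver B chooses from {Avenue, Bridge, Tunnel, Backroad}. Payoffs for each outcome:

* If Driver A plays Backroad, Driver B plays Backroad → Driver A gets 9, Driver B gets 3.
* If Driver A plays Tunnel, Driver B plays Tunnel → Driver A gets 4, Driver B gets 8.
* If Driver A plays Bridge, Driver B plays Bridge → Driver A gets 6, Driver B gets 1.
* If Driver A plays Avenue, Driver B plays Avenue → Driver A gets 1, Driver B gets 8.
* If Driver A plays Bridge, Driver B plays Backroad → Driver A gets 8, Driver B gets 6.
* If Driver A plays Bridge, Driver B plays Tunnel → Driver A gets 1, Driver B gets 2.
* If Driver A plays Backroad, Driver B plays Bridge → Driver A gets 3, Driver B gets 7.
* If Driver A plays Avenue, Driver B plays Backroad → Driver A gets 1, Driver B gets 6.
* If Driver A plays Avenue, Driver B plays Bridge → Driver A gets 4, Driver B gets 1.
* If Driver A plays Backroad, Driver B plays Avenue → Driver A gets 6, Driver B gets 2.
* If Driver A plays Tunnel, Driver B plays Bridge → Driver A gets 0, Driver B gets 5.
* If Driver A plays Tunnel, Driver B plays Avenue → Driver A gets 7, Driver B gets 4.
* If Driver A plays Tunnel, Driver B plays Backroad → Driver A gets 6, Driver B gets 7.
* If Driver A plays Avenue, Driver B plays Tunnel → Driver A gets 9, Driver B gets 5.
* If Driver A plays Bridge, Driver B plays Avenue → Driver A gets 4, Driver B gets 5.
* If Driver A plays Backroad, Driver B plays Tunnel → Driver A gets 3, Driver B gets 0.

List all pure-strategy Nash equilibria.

There is no pure-strategy Nash equilibrium.

(Avenue, Avenue): Driver A can switch to Bridge (1 → 4). Not NE.
(Avenue, Bridge): Driver A can switch to Bridge (4 → 6). Not NE.
(Avenue, Tunnel): Driver B can switch to Avenue (5 → 8). Not NE.
(Avenue, Backroad): Driver A can switch to Bridge (1 → 8). Not NE.
(Bridge, Avenue): Driver A can switch to Tunnel (4 → 7). Not NE.
(Bridge, Bridge): Driver B can switch to Avenue (1 → 5). Not NE.
(Bridge, Tunnel): Driver A can switch to Avenue (1 → 9). Not NE.
(Bridge, Backroad): Driver A can switch to Backroad (8 → 9). Not NE.
(Tunnel, Avenue): Driver B can switch to Bridge (4 → 5). Not NE.
(Tunnel, Bridge): Driver A can switch to Avenue (0 → 4). Not NE.
(Tunnel, Tunnel): Driver A can switch to Avenue (4 → 9). Not NE.
(Tunnel, Backroad): Driver A can switch to Bridge (6 → 8). Not NE.
(The remaining 4 profiles each have a profitable deviation by the same check.)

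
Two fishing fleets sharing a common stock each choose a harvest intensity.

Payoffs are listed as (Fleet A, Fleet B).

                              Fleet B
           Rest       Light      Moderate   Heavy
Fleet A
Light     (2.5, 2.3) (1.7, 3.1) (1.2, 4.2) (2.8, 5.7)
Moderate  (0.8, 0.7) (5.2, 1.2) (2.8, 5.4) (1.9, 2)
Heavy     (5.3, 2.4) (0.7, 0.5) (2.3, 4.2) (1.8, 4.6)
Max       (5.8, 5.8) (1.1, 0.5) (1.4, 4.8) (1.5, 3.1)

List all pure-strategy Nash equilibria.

(Light, Rest): Fleet A can switch to Heavy (2.5 → 5.3). Not NE.
(Light, Light): Fleet A can switch to Moderate (1.7 → 5.2). Not NE.
(Light, Moderate): Fleet A can switch to Moderate (1.2 → 2.8). Not NE.
(Light, Heavy): Fleet A gets 2.8, best alternative 1.9; Fleet B gets 5.7, best alternative 4.2. No profitable deviation — NE.
(Moderate, Rest): Fleet A can switch to Light (0.8 → 2.5). Not NE.
(Moderate, Light): Fleet B can switch to Moderate (1.2 → 5.4). Not NE.
(Moderate, Moderate): Fleet A gets 2.8, best alternative 2.3; Fleet B gets 5.4, best alternative 2. No profitable deviation — NE.
(Moderate, Heavy): Fleet A can switch to Light (1.9 → 2.8). Not NE.
(Heavy, Rest): Fleet A can switch to Max (5.3 → 5.8). Not NE.
(Heavy, Light): Fleet A can switch to Light (0.7 → 1.7). Not NE.
(Max, Rest): Fleet A gets 5.8, best alternative 5.3; Fleet B gets 5.8, best alternative 4.8. No profitable deviation — NE.
(The remaining 5 profiles each have a profitable deviation by the same check.)

The pure Nash equilibria are (Light, Heavy); (Moderate, Moderate); (Max, Rest).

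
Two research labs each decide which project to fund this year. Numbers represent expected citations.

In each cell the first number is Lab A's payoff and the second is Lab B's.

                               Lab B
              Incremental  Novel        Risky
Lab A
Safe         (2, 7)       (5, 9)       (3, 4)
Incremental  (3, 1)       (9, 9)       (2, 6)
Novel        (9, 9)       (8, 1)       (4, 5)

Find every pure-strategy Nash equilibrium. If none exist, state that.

Lab A against Incremental: payoffs 2, 3, 9 → best response Novel.
Lab A against Novel: payoffs 5, 9, 8 → best response Incremental.
Lab A against Risky: payoffs 3, 2, 4 → best response Novel.
Lab B against Safe: payoffs 7, 9, 4 → best response Novel.
Lab B against Incremental: payoffs 1, 9, 6 → best response Novel.
Lab B against Novel: payoffs 9, 1, 5 → best response Incremental.
Mutual best responses: (Incremental, Novel); (Novel, Incremental).

The pure Nash equilibria are (Incremental, Novel); (Novel, Incremental).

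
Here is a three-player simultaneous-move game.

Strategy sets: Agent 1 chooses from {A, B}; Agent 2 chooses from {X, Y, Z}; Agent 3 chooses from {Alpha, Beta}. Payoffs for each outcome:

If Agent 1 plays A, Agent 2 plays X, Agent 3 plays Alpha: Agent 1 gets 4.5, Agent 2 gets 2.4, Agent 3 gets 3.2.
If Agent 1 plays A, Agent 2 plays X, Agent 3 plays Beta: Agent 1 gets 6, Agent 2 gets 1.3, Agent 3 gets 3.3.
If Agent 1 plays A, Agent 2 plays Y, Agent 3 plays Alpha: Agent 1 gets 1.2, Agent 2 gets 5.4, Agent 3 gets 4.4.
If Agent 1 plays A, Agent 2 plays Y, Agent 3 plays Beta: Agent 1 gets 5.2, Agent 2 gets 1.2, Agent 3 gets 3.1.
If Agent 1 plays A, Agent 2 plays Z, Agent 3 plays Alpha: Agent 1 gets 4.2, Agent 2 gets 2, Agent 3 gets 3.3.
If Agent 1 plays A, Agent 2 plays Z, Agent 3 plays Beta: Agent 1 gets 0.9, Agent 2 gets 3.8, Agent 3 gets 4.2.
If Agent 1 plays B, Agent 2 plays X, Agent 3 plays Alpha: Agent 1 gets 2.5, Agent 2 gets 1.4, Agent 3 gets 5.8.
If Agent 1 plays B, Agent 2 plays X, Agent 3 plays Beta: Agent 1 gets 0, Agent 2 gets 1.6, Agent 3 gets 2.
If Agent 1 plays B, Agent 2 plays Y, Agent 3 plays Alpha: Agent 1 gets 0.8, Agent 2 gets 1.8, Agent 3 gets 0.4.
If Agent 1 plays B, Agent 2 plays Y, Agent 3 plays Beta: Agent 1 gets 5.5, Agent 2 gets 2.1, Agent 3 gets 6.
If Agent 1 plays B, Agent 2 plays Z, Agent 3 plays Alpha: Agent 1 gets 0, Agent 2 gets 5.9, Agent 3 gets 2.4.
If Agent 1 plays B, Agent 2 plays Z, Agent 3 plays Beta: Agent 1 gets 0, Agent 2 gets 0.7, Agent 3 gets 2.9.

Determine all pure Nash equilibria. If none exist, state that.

Pure-strategy Nash equilibria: (A, Y, Alpha); (A, Z, Beta); (B, Y, Beta)

(A, X, Alpha): Agent 2 can switch to Y (2.4 → 5.4). Not NE.
(A, X, Beta): Agent 2 can switch to Z (1.3 → 3.8). Not NE.
(A, Y, Alpha): Agent 1 gets 1.2, best alternative 0.8; Agent 2 gets 5.4, best alternative 2.4; Agent 3 gets 4.4, best alternative 3.1. No profitable deviation — NE.
(A, Y, Beta): Agent 1 can switch to B (5.2 → 5.5). Not NE.
(A, Z, Alpha): Agent 2 can switch to X (2 → 2.4). Not NE.
(A, Z, Beta): Agent 1 gets 0.9, best alternative 0; Agent 2 gets 3.8, best alternative 1.3; Agent 3 gets 4.2, best alternative 3.3. No profitable deviation — NE.
(B, X, Alpha): Agent 1 can switch to A (2.5 → 4.5). Not NE.
(B, X, Beta): Agent 1 can switch to A (0 → 6). Not NE.
(B, Y, Beta): Agent 1 gets 5.5, best alternative 5.2; Agent 2 gets 2.1, best alternative 1.6; Agent 3 gets 6, best alternative 0.4. No profitable deviation — NE.
(The remaining 3 profiles each have a profitable deviation by the same check.)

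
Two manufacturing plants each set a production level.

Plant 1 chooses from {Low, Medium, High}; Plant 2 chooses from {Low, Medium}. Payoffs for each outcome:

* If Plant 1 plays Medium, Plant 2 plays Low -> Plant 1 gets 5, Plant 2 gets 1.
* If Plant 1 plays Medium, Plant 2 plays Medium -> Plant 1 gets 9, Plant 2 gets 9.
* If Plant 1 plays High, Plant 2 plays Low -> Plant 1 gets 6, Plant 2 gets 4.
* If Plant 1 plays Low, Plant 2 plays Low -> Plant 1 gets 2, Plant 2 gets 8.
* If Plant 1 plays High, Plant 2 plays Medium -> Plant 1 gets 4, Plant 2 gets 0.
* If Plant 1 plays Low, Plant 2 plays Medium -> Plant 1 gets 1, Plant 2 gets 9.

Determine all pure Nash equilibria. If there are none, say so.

Plant 1 against Low: payoffs 2, 5, 6 → best response High.
Plant 1 against Medium: payoffs 1, 9, 4 → best response Medium.
Plant 2 against Low: payoffs 8, 9 → best response Medium.
Plant 2 against Medium: payoffs 1, 9 → best response Medium.
Plant 2 against High: payoffs 4, 0 → best response Low.
Mutual best responses: (Medium, Medium); (High, Low).

Pure-strategy Nash equilibria: (Medium, Medium); (High, Low)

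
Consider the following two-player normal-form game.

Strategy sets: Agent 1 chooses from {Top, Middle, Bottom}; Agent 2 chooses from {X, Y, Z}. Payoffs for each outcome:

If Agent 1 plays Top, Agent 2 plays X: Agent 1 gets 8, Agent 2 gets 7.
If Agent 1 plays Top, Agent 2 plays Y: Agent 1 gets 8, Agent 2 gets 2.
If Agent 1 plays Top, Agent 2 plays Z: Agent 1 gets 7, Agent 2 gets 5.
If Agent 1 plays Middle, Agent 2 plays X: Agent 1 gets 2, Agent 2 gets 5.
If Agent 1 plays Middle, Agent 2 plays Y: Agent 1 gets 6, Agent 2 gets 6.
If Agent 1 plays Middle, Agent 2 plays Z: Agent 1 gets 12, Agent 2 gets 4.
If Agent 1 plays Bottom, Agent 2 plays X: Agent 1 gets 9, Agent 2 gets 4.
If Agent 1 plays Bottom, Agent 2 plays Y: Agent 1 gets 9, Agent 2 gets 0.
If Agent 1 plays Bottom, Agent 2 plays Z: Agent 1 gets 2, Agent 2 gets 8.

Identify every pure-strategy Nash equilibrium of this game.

No pure-strategy Nash equilibrium.

(Top, X): Agent 1 can switch to Bottom (8 → 9). Not NE.
(Top, Y): Agent 1 can switch to Bottom (8 → 9). Not NE.
(Top, Z): Agent 1 can switch to Middle (7 → 12). Not NE.
(Middle, X): Agent 1 can switch to Top (2 → 8). Not NE.
(Middle, Y): Agent 1 can switch to Top (6 → 8). Not NE.
(Middle, Z): Agent 2 can switch to X (4 → 5). Not NE.
(The remaining 3 profiles each have a profitable deviation by the same check.)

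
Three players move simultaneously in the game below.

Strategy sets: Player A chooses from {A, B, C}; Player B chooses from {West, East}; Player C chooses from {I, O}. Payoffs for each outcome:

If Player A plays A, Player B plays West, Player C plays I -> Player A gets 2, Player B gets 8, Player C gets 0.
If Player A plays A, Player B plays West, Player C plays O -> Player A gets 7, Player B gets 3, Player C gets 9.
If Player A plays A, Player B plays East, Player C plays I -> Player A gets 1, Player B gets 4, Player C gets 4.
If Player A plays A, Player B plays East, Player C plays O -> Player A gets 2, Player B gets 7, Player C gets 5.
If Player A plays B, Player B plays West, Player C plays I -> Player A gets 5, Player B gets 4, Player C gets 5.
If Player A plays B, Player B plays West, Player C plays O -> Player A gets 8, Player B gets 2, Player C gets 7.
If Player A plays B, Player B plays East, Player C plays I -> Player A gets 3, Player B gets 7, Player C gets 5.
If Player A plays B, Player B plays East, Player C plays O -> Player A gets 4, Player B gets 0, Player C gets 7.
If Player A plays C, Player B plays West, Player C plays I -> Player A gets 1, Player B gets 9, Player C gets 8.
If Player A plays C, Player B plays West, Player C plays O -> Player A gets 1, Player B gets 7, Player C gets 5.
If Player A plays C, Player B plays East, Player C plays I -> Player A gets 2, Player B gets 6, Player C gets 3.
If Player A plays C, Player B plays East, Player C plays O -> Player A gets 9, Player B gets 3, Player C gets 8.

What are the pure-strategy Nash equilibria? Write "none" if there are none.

Pure NE: (B, West, O)

Player A against (West, I): payoffs 2, 5, 1 → best response B.
Player A against (West, O): payoffs 7, 8, 1 → best response B.
Player A against (East, I): payoffs 1, 3, 2 → best response B.
Player A against (East, O): payoffs 2, 4, 9 → best response C.
Player B against (A, I): payoffs 8, 4 → best response West.
Player B against (A, O): payoffs 3, 7 → best response East.
Player B against (B, I): payoffs 4, 7 → best response East.
Player B against (B, O): payoffs 2, 0 → best response West.
Player B against (C, I): payoffs 9, 6 → best response West.
Player B against (C, O): payoffs 7, 3 → best response West.
Player C against (A, West): payoffs 0, 9 → best response O.
Player C against (A, East): payoffs 4, 5 → best response O.
Player C against (B, West): payoffs 5, 7 → best response O.
Player C against (B, East): payoffs 5, 7 → best response O.
Player C against (C, West): payoffs 8, 5 → best response I.
Player C against (C, East): payoffs 3, 8 → best response O.
Mutual best responses: (B, West, O).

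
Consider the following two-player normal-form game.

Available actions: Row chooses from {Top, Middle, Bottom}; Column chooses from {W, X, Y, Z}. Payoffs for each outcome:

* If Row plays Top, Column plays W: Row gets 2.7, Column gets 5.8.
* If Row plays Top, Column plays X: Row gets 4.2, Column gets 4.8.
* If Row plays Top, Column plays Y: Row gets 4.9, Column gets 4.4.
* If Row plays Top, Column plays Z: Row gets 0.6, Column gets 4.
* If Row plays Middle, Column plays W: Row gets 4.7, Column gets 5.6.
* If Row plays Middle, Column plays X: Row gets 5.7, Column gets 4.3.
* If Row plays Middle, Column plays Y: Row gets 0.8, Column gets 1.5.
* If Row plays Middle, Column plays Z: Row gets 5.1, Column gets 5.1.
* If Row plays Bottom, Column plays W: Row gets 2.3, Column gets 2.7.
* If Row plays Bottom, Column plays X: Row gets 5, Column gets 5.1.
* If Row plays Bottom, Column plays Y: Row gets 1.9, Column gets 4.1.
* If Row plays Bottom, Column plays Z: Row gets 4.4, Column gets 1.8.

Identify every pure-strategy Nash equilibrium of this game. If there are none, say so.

Mark each player's best response to every combination of opponents' strategies; a profile where every player is best-responding is a pure Nash equilibrium.
Row against W: payoffs 2.7, 4.7, 2.3 → best response Middle.
Row against X: payoffs 4.2, 5.7, 5 → best response Middle.
Row against Y: payoffs 4.9, 0.8, 1.9 → best response Top.
Row against Z: payoffs 0.6, 5.1, 4.4 → best response Middle.
Column against Top: payoffs 5.8, 4.8, 4.4, 4 → best response W.
Column against Middle: payoffs 5.6, 4.3, 1.5, 5.1 → best response W.
Column against Bottom: payoffs 2.7, 5.1, 4.1, 1.8 → best response X.
Mutual best responses: (Middle, W).

(Middle, W)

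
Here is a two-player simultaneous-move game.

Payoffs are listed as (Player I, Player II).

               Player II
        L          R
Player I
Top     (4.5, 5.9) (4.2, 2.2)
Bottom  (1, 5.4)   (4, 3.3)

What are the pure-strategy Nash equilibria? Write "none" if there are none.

The unique pure-strategy Nash equilibrium is (Top, L).

For each player, find the best response to each opponent profile; mutual best responses are the pure NE.
Player I against L: payoffs 4.5, 1 → best response Top.
Player I against R: payoffs 4.2, 4 → best response Top.
Player II against Top: payoffs 5.9, 2.2 → best response L.
Player II against Bottom: payoffs 5.4, 3.3 → best response L.
Mutual best responses: (Top, L).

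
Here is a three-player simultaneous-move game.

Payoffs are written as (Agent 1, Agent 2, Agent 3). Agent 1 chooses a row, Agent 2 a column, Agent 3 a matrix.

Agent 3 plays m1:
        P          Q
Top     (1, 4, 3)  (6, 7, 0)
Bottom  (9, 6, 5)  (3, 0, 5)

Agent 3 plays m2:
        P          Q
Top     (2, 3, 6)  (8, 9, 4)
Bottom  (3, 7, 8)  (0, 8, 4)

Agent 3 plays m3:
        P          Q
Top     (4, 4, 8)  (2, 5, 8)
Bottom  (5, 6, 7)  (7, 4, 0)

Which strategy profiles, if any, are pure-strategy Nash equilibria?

Check each profile: it is a Nash equilibrium iff no player can strictly gain by switching unilaterally.
(Top, P, m1): Agent 1 can switch to Bottom (1 → 9). Not NE.
(Top, P, m2): Agent 1 can switch to Bottom (2 → 3). Not NE.
(Top, P, m3): Agent 1 can switch to Bottom (4 → 5). Not NE.
(Top, Q, m1): Agent 3 can switch to m2 (0 → 4). Not NE.
(Top, Q, m2): Agent 3 can switch to m3 (4 → 8). Not NE.
(Top, Q, m3): Agent 1 can switch to Bottom (2 → 7). Not NE.
(The remaining 6 profiles each have a profitable deviation by the same check.)

There is no pure-strategy Nash equilibrium.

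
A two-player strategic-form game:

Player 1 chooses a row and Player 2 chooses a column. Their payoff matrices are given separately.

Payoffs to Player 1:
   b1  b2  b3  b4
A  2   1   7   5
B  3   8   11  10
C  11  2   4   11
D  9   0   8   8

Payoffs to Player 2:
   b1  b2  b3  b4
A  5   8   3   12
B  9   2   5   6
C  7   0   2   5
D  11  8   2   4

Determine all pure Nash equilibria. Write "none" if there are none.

(A, b1): Player 1 can switch to B (2 → 3). Not NE.
(A, b2): Player 1 can switch to B (1 → 8). Not NE.
(A, b3): Player 1 can switch to B (7 → 11). Not NE.
(A, b4): Player 1 can switch to B (5 → 10). Not NE.
(B, b1): Player 1 can switch to C (3 → 11). Not NE.
(B, b2): Player 2 can switch to b1 (2 → 9). Not NE.
(B, b3): Player 2 can switch to b1 (5 → 9). Not NE.
(B, b4): Player 1 can switch to C (10 → 11). Not NE.
(C, b1): Player 1 gets 11, best alternative 9; Player 2 gets 7, best alternative 5. No profitable deviation — NE.
(C, b2): Player 1 can switch to B (2 → 8). Not NE.
(C, b3): Player 1 can switch to A (4 → 7). Not NE.
(C, b4): Player 2 can switch to b1 (5 → 7). Not NE.
(D, b1): Player 1 can switch to C (9 → 11). Not NE.
(The remaining 3 profiles each have a profitable deviation by the same check.)

(C, b1)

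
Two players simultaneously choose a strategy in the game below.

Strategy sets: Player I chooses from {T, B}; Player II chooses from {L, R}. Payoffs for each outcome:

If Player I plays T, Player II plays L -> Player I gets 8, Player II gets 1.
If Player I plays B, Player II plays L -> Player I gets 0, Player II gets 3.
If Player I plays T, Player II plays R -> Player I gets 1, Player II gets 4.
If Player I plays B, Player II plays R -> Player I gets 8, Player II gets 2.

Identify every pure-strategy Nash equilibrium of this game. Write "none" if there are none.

There is no pure-strategy Nash equilibrium.

(T, L): Player II can switch to R (1 → 4). Not NE.
(T, R): Player I can switch to B (1 → 8). Not NE.
(B, L): Player I can switch to T (0 → 8). Not NE.
(B, R): Player II can switch to L (2 → 3). Not NE.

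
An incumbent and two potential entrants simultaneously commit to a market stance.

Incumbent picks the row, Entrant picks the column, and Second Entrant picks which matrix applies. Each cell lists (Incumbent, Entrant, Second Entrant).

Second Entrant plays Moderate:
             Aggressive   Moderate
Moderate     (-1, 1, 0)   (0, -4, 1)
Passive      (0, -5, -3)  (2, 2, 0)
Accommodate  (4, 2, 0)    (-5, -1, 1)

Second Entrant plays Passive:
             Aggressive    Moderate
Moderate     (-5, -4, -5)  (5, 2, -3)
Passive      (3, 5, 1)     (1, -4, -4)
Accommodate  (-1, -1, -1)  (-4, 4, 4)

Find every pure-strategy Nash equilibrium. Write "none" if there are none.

Mark each player's best response to every combination of opponents' strategies; a profile where every player is best-responding is a pure Nash equilibrium.
Incumbent against (Aggressive, Moderate): payoffs -1, 0, 4 → best response Accommodate.
Incumbent against (Aggressive, Passive): payoffs -5, 3, -1 → best response Passive.
Incumbent against (Moderate, Moderate): payoffs 0, 2, -5 → best response Passive.
Incumbent against (Moderate, Passive): payoffs 5, 1, -4 → best response Moderate.
Entrant against (Moderate, Moderate): payoffs 1, -4 → best response Aggressive.
Entrant against (Moderate, Passive): payoffs -4, 2 → best response Moderate.
Entrant against (Passive, Moderate): payoffs -5, 2 → best response Moderate.
Entrant against (Passive, Passive): payoffs 5, -4 → best response Aggressive.
Entrant against (Accommodate, Moderate): payoffs 2, -1 → best response Aggressive.
Entrant against (Accommodate, Passive): payoffs -1, 4 → best response Moderate.
Second Entrant against (Moderate, Aggressive): payoffs 0, -5 → best response Moderate.
Second Entrant against (Moderate, Moderate): payoffs 1, -3 → best response Moderate.
Second Entrant against (Passive, Aggressive): payoffs -3, 1 → best response Passive.
Second Entrant against (Passive, Moderate): payoffs 0, -4 → best response Moderate.
Second Entrant against (Accommodate, Aggressive): payoffs 0, -1 → best response Moderate.
Second Entrant against (Accommodate, Moderate): payoffs 1, 4 → best response Passive.
Mutual best responses: (Passive, Aggressive, Passive); (Passive, Moderate, Moderate); (Accommodate, Aggressive, Moderate).

The pure Nash equilibria are (Passive, Aggressive, Passive); (Passive, Moderate, Moderate); (Accommodate, Aggressive, Moderate).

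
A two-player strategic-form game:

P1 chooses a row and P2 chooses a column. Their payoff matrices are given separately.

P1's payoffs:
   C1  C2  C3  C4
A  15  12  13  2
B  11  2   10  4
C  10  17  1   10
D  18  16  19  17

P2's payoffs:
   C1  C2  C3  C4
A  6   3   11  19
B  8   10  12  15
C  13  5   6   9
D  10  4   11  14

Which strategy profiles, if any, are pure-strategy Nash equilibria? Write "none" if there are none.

Pure NE: (D, C4)

For each strategy profile, look for a profitable unilateral deviation.
(A, C1): P1 can switch to D (15 → 18). Not NE.
(A, C2): P1 can switch to C (12 → 17). Not NE.
(A, C3): P1 can switch to D (13 → 19). Not NE.
(A, C4): P1 can switch to B (2 → 4). Not NE.
(B, C1): P1 can switch to A (11 → 15). Not NE.
(B, C2): P1 can switch to A (2 → 12). Not NE.
(B, C3): P1 can switch to A (10 → 13). Not NE.
(B, C4): P1 can switch to C (4 → 10). Not NE.
(C, C1): P1 can switch to A (10 → 15). Not NE.
(C, C2): P2 can switch to C1 (5 → 13). Not NE.
(C, C3): P1 can switch to A (1 → 13). Not NE.
(C, C4): P1 can switch to D (10 → 17). Not NE.
(D, C4): P1 gets 17, best alternative 10; P2 gets 14, best alternative 11. No profitable deviation — NE.
(The remaining 3 profiles each have a profitable deviation by the same check.)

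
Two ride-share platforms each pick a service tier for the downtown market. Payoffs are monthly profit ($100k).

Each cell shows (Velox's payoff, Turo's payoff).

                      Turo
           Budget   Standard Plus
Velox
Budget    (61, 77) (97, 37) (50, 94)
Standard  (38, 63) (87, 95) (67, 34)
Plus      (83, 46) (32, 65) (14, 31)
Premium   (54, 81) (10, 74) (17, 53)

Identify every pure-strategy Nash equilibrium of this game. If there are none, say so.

(Budget, Budget): Velox can switch to Plus (61 → 83). Not NE.
(Budget, Standard): Turo can switch to Budget (37 → 77). Not NE.
(Budget, Plus): Velox can switch to Standard (50 → 67). Not NE.
(Standard, Budget): Velox can switch to Budget (38 → 61). Not NE.
(Standard, Standard): Velox can switch to Budget (87 → 97). Not NE.
(Standard, Plus): Turo can switch to Budget (34 → 63). Not NE.
(Plus, Budget): Turo can switch to Standard (46 → 65). Not NE.
(Plus, Standard): Velox can switch to Budget (32 → 97). Not NE.
(Plus, Plus): Velox can switch to Budget (14 → 50). Not NE.
(Premium, Budget): Velox can switch to Budget (54 → 61). Not NE.
(The remaining 2 profiles each have a profitable deviation by the same check.)

No pure-strategy Nash equilibrium.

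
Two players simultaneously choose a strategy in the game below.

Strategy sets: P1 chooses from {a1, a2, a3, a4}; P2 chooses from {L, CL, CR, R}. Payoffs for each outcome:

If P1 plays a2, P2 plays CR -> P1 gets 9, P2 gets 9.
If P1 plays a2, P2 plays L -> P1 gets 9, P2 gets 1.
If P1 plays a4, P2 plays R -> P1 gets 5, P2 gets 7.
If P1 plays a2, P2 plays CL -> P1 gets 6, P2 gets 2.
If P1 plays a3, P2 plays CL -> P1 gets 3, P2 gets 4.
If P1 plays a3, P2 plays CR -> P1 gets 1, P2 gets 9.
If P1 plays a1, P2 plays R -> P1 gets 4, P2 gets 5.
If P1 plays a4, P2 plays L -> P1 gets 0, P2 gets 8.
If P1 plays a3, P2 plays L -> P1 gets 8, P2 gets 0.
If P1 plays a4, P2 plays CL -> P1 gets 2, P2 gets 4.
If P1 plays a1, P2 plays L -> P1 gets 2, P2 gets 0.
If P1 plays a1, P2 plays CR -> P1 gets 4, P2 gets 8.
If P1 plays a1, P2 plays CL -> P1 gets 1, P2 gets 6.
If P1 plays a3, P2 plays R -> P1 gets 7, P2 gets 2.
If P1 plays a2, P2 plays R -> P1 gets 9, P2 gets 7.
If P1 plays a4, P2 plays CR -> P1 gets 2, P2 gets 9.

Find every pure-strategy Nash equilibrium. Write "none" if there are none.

Pure NE: (a2, CR)

P1 against L: payoffs 2, 9, 8, 0 → best response a2.
P1 against CL: payoffs 1, 6, 3, 2 → best response a2.
P1 against CR: payoffs 4, 9, 1, 2 → best response a2.
P1 against R: payoffs 4, 9, 7, 5 → best response a2.
P2 against a1: payoffs 0, 6, 8, 5 → best response CR.
P2 against a2: payoffs 1, 2, 9, 7 → best response CR.
P2 against a3: payoffs 0, 4, 9, 2 → best response CR.
P2 against a4: payoffs 8, 4, 9, 7 → best response CR.
Mutual best responses: (a2, CR).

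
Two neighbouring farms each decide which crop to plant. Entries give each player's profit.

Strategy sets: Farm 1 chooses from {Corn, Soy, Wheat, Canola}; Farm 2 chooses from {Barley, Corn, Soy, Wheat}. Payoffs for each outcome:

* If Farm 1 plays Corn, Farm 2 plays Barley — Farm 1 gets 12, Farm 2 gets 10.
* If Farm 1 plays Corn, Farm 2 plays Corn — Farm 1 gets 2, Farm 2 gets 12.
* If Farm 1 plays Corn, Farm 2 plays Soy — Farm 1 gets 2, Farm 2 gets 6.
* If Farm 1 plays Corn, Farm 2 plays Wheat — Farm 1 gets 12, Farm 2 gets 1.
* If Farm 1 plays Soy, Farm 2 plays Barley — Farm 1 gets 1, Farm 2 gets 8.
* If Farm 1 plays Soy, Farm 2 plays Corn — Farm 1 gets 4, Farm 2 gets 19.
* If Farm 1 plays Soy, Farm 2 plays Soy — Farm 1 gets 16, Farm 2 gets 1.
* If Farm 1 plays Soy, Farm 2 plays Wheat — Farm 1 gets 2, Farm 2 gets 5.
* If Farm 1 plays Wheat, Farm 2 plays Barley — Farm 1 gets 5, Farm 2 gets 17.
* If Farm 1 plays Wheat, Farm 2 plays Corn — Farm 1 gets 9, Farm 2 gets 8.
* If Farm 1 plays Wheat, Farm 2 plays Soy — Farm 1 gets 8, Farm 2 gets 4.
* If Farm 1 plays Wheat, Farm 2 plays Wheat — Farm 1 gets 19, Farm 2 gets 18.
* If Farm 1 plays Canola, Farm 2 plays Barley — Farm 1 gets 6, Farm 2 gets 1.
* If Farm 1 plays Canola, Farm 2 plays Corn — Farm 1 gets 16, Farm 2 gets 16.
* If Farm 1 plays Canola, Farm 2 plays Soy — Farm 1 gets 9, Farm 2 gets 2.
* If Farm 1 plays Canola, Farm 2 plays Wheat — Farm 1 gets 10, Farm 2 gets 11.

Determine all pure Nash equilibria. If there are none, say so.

Pure-strategy Nash equilibria: (Wheat, Wheat) and (Canola, Corn)

(Corn, Barley): Farm 2 can switch to Corn (10 → 12). Not NE.
(Corn, Corn): Farm 1 can switch to Soy (2 → 4). Not NE.
(Corn, Soy): Farm 1 can switch to Soy (2 → 16). Not NE.
(Corn, Wheat): Farm 1 can switch to Wheat (12 → 19). Not NE.
(Soy, Barley): Farm 1 can switch to Corn (1 → 12). Not NE.
(Soy, Corn): Farm 1 can switch to Wheat (4 → 9). Not NE.
(Wheat, Wheat): Farm 1 gets 19, best alternative 12; Farm 2 gets 18, best alternative 17. No profitable deviation — NE.
(Canola, Corn): Farm 1 gets 16, best alternative 9; Farm 2 gets 16, best alternative 11. No profitable deviation — NE.
(The remaining 8 profiles each have a profitable deviation by the same check.)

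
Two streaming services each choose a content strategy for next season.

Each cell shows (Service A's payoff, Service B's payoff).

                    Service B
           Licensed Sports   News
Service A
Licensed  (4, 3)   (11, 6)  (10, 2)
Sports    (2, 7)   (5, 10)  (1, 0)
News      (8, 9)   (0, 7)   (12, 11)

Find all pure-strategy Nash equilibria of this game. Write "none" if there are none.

Service A against Licensed: payoffs 4, 2, 8 → best response News.
Service A against Sports: payoffs 11, 5, 0 → best response Licensed.
Service A against News: payoffs 10, 1, 12 → best response News.
Service B against Licensed: payoffs 3, 6, 2 → best response Sports.
Service B against Sports: payoffs 7, 10, 0 → best response Sports.
Service B against News: payoffs 9, 7, 11 → best response News.
Mutual best responses: (Licensed, Sports); (News, News).

(Licensed, Sports); (News, News)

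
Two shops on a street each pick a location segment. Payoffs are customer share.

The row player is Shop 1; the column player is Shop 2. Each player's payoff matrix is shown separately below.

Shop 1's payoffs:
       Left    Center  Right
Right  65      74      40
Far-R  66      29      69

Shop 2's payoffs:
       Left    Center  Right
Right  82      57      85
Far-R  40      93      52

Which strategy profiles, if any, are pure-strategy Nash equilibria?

(Right, Left): Shop 1 can switch to Far-R (65 → 66). Not NE.
(Right, Center): Shop 2 can switch to Left (57 → 82). Not NE.
(Right, Right): Shop 1 can switch to Far-R (40 → 69). Not NE.
(Far-R, Left): Shop 2 can switch to Center (40 → 93). Not NE.
(Far-R, Center): Shop 1 can switch to Right (29 → 74). Not NE.
(Far-R, Right): Shop 2 can switch to Center (52 → 93). Not NE.

none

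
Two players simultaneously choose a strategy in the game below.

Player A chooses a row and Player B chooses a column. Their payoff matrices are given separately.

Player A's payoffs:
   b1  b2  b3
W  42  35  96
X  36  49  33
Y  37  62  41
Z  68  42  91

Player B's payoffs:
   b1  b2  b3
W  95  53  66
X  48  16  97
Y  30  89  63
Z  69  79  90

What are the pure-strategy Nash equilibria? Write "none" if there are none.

The unique pure-strategy Nash equilibrium is (Y, b2).

Player A against b1: payoffs 42, 36, 37, 68 → best response Z.
Player A against b2: payoffs 35, 49, 62, 42 → best response Y.
Player A against b3: payoffs 96, 33, 41, 91 → best response W.
Player B against W: payoffs 95, 53, 66 → best response b1.
Player B against X: payoffs 48, 16, 97 → best response b3.
Player B against Y: payoffs 30, 89, 63 → best response b2.
Player B against Z: payoffs 69, 79, 90 → best response b3.
Mutual best responses: (Y, b2).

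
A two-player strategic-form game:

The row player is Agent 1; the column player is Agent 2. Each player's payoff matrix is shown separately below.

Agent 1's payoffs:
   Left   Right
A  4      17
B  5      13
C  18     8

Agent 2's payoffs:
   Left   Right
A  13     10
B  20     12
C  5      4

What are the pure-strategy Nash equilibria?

Pure NE: (C, Left)

Check each profile: it is a Nash equilibrium iff no player can strictly gain by switching unilaterally.
(A, Left): Agent 1 can switch to B (4 → 5). Not NE.
(A, Right): Agent 2 can switch to Left (10 → 13). Not NE.
(B, Left): Agent 1 can switch to C (5 → 18). Not NE.
(B, Right): Agent 1 can switch to A (13 → 17). Not NE.
(C, Left): Agent 1 gets 18, best alternative 5; Agent 2 gets 5, best alternative 4. No profitable deviation — NE.
(C, Right): Agent 1 can switch to A (8 → 17). Not NE.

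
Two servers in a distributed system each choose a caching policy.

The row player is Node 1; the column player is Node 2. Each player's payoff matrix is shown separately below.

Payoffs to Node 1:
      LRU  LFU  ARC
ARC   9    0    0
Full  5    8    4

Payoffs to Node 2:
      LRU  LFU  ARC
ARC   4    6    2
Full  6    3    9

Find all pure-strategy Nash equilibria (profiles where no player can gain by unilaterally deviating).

(Full, ARC)

(ARC, LRU): Node 2 can switch to LFU (4 → 6). Not NE.
(ARC, LFU): Node 1 can switch to Full (0 → 8). Not NE.
(ARC, ARC): Node 1 can switch to Full (0 → 4). Not NE.
(Full, LRU): Node 1 can switch to ARC (5 → 9). Not NE.
(Full, LFU): Node 2 can switch to LRU (3 → 6). Not NE.
(Full, ARC): Node 1 gets 4, best alternative 0; Node 2 gets 9, best alternative 6. No profitable deviation — NE.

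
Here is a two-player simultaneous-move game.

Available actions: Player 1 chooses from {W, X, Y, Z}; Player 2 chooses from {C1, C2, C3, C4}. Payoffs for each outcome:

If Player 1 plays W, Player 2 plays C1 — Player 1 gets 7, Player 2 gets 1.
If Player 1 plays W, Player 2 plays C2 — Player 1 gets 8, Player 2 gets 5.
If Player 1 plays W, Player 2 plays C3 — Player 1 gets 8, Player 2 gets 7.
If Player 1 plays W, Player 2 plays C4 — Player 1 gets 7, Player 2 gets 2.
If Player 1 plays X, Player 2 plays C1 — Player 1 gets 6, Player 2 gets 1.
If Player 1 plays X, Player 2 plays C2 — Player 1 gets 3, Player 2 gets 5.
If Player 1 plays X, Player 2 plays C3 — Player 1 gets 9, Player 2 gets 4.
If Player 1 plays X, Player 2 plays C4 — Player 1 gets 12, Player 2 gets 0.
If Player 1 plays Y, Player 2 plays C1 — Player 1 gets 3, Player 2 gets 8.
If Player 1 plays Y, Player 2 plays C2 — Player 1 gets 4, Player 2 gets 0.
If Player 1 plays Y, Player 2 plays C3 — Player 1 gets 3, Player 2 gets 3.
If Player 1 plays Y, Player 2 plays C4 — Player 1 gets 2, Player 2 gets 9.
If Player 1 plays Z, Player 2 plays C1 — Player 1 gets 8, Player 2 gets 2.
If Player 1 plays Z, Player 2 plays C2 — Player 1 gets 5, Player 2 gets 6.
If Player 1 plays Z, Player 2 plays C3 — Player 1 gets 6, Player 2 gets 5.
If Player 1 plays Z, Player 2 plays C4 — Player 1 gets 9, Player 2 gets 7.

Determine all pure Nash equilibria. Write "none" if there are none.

none

Player 1 against C1: payoffs 7, 6, 3, 8 → best response Z.
Player 1 against C2: payoffs 8, 3, 4, 5 → best response W.
Player 1 against C3: payoffs 8, 9, 3, 6 → best response X.
Player 1 against C4: payoffs 7, 12, 2, 9 → best response X.
Player 2 against W: payoffs 1, 5, 7, 2 → best response C3.
Player 2 against X: payoffs 1, 5, 4, 0 → best response C2.
Player 2 against Y: payoffs 8, 0, 3, 9 → best response C4.
Player 2 against Z: payoffs 2, 6, 5, 7 → best response C4.
No profile is a mutual best response for all players.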